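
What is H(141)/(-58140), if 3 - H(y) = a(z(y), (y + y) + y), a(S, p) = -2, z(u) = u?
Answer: -1/11628 ≈ -8.5999e-5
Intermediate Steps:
H(y) = 5 (H(y) = 3 - 1*(-2) = 3 + 2 = 5)
H(141)/(-58140) = 5/(-58140) = 5*(-1/58140) = -1/11628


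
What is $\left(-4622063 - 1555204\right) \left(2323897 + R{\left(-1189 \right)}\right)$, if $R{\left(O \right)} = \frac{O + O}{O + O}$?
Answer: $-14355338426766$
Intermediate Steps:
$R{\left(O \right)} = 1$ ($R{\left(O \right)} = \frac{2 O}{2 O} = 2 O \frac{1}{2 O} = 1$)
$\left(-4622063 - 1555204\right) \left(2323897 + R{\left(-1189 \right)}\right) = \left(-4622063 - 1555204\right) \left(2323897 + 1\right) = \left(-6177267\right) 2323898 = -14355338426766$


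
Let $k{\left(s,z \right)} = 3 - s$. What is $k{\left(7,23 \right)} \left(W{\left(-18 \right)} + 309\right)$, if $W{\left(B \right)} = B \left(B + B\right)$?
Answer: $-3828$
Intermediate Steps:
$W{\left(B \right)} = 2 B^{2}$ ($W{\left(B \right)} = B 2 B = 2 B^{2}$)
$k{\left(7,23 \right)} \left(W{\left(-18 \right)} + 309\right) = \left(3 - 7\right) \left(2 \left(-18\right)^{2} + 309\right) = \left(3 - 7\right) \left(2 \cdot 324 + 309\right) = - 4 \left(648 + 309\right) = \left(-4\right) 957 = -3828$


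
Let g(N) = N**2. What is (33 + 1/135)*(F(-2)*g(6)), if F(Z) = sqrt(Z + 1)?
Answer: 17824*I/15 ≈ 1188.3*I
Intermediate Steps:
F(Z) = sqrt(1 + Z)
(33 + 1/135)*(F(-2)*g(6)) = (33 + 1/135)*(sqrt(1 - 2)*6**2) = (33 + 1/135)*(sqrt(-1)*36) = 4456*(I*36)/135 = 4456*(36*I)/135 = 17824*I/15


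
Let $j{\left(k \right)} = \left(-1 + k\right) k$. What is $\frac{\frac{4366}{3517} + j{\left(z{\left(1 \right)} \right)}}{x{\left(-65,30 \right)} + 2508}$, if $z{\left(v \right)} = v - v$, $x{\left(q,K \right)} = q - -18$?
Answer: $\frac{4366}{8655337} \approx 0.00050443$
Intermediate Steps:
$x{\left(q,K \right)} = 18 + q$ ($x{\left(q,K \right)} = q + 18 = 18 + q$)
$z{\left(v \right)} = 0$
$j{\left(k \right)} = k \left(-1 + k\right)$
$\frac{\frac{4366}{3517} + j{\left(z{\left(1 \right)} \right)}}{x{\left(-65,30 \right)} + 2508} = \frac{\frac{4366}{3517} + 0 \left(-1 + 0\right)}{\left(18 - 65\right) + 2508} = \frac{4366 \cdot \frac{1}{3517} + 0 \left(-1\right)}{-47 + 2508} = \frac{\frac{4366}{3517} + 0}{2461} = \frac{4366}{3517} \cdot \frac{1}{2461} = \frac{4366}{8655337}$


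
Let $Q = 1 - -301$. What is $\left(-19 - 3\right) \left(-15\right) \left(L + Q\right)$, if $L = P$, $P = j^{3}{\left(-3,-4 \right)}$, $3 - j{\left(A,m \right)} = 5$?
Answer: $97020$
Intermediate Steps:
$j{\left(A,m \right)} = -2$ ($j{\left(A,m \right)} = 3 - 5 = -2$)
$Q = 302$ ($Q = 1 + 301 = 302$)
$P = -8$ ($P = \left(-2\right)^{3} = -8$)
$L = -8$
$\left(-19 - 3\right) \left(-15\right) \left(L + Q\right) = \left(-19 - 3\right) \left(-15\right) \left(-8 + 302\right) = \left(-22\right) \left(-15\right) 294 = 330 \cdot 294 = 97020$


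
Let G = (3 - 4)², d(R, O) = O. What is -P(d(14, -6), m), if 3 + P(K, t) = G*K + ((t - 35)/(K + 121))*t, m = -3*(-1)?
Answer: 1131/115 ≈ 9.8348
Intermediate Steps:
G = 1 (G = (-1)² = 1)
m = 3
P(K, t) = -3 + K + t*(-35 + t)/(121 + K) (P(K, t) = -3 + (1*K + ((t - 35)/(K + 121))*t) = -3 + (K + ((-35 + t)/(121 + K))*t) = -3 + (K + t*(-35 + t)/(121 + K)) = -3 + K + t*(-35 + t)/(121 + K))
-P(d(14, -6), m) = -(-363 + (-6)² + 3² - 35*3 + 118*(-6))/(121 - 6) = -(-363 + 36 + 9 - 105 - 708)/115 = -(-1131)/115 = -1*(-1131/115) = 1131/115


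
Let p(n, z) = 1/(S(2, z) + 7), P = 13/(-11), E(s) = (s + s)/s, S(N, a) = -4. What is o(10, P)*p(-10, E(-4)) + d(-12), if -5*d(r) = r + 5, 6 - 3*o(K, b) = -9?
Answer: 46/15 ≈ 3.0667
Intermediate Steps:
E(s) = 2 (E(s) = (2*s)/s = 2)
P = -13/11 (P = 13*(-1/11) = -13/11 ≈ -1.1818)
o(K, b) = 5 (o(K, b) = 2 - ⅓*(-9) = 2 + 3 = 5)
p(n, z) = ⅓ (p(n, z) = 1/(-4 + 7) = 1/3 = ⅓)
d(r) = -1 - r/5 (d(r) = -(r + 5)/5 = -(5 + r)/5 = -1 - r/5)
o(10, P)*p(-10, E(-4)) + d(-12) = 5*(⅓) + (-1 - ⅕*(-12)) = 5/3 + (-1 + 12/5) = 5/3 + 7/5 = 46/15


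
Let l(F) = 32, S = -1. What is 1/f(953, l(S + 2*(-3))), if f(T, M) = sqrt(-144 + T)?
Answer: sqrt(809)/809 ≈ 0.035158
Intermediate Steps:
1/f(953, l(S + 2*(-3))) = 1/(sqrt(-144 + 953)) = 1/(sqrt(809)) = sqrt(809)/809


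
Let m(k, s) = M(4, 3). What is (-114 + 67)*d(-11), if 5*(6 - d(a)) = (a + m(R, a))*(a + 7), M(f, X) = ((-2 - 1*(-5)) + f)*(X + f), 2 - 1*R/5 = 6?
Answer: -8554/5 ≈ -1710.8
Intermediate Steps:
R = -20 (R = 10 - 5*6 = 10 - 30 = -20)
M(f, X) = (3 + f)*(X + f) (M(f, X) = ((-2 + 5) + f)*(X + f) = (3 + f)*(X + f))
m(k, s) = 49 (m(k, s) = 4² + 3*3 + 3*4 + 3*4 = 16 + 9 + 12 + 12 = 49)
d(a) = 6 - (7 + a)*(49 + a)/5 (d(a) = 6 - (a + 49)*(a + 7)/5 = 6 - (49 + a)*(7 + a)/5 = 6 - (7 + a)*(49 + a)/5)
(-114 + 67)*d(-11) = (-114 + 67)*(-313/5 - 56/5*(-11) - ⅕*(-11)²) = -47*(-313/5 + 616/5 - ⅕*121) = -47*(-313/5 + 616/5 - 121/5) = -47*182/5 = -8554/5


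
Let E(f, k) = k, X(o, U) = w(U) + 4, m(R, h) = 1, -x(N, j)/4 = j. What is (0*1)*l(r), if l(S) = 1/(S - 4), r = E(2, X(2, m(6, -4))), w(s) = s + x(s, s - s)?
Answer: 0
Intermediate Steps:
x(N, j) = -4*j
w(s) = s (w(s) = s - 4*(s - s) = s - 4*0 = s + 0 = s)
X(o, U) = 4 + U (X(o, U) = U + 4 = 4 + U)
r = 5 (r = 4 + 1 = 5)
l(S) = 1/(-4 + S)
(0*1)*l(r) = (0*1)/(-4 + 5) = 0/1 = 0*1 = 0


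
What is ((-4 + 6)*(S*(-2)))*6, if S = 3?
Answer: -72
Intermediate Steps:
((-4 + 6)*(S*(-2)))*6 = ((-4 + 6)*(3*(-2)))*6 = (2*(-6))*6 = -12*6 = -72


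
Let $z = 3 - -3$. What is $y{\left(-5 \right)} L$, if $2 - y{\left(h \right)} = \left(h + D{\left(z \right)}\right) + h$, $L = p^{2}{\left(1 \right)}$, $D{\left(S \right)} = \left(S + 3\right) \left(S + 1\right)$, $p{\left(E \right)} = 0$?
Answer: $0$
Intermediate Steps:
$z = 6$ ($z = 3 + 3 = 6$)
$D{\left(S \right)} = \left(1 + S\right) \left(3 + S\right)$ ($D{\left(S \right)} = \left(3 + S\right) \left(1 + S\right) = \left(1 + S\right) \left(3 + S\right)$)
$L = 0$ ($L = 0^{2} = 0$)
$y{\left(h \right)} = -61 - 2 h$ ($y{\left(h \right)} = 2 - \left(\left(h + \left(3 + 6^{2} + 4 \cdot 6\right)\right) + h\right) = 2 - \left(\left(h + \left(3 + 36 + 24\right)\right) + h\right) = 2 - \left(\left(h + 63\right) + h\right) = 2 - \left(\left(63 + h\right) + h\right) = 2 - \left(63 + 2 h\right) = -61 - 2 h$)
$y{\left(-5 \right)} L = \left(-61 - -10\right) 0 = \left(-61 + 10\right) 0 = \left(-51\right) 0 = 0$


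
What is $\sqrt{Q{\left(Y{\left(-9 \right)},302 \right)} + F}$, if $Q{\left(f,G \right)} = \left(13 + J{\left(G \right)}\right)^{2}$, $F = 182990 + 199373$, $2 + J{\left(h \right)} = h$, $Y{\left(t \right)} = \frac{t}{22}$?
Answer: $46 \sqrt{227} \approx 693.06$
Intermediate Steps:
$Y{\left(t \right)} = \frac{t}{22}$ ($Y{\left(t \right)} = t \frac{1}{22} = \frac{t}{22}$)
$J{\left(h \right)} = -2 + h$
$F = 382363$
$Q{\left(f,G \right)} = \left(11 + G\right)^{2}$ ($Q{\left(f,G \right)} = \left(13 + \left(-2 + G\right)\right)^{2} = \left(11 + G\right)^{2}$)
$\sqrt{Q{\left(Y{\left(-9 \right)},302 \right)} + F} = \sqrt{\left(11 + 302\right)^{2} + 382363} = \sqrt{313^{2} + 382363} = \sqrt{97969 + 382363} = \sqrt{480332} = 46 \sqrt{227}$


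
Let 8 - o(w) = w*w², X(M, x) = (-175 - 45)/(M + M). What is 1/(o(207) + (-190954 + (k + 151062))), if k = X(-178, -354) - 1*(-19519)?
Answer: -89/791219557 ≈ -1.1248e-7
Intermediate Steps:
X(M, x) = -110/M (X(M, x) = -220*1/(2*M) = -110/M)
k = 1737246/89 (k = -110/(-178) - 1*(-19519) = -110*(-1/178) + 19519 = 55/89 + 19519 = 1737246/89 ≈ 19520.)
o(w) = 8 - w³ (o(w) = 8 - w*w² = 8 - w³)
1/(o(207) + (-190954 + (k + 151062))) = 1/((8 - 1*207³) + (-190954 + (1737246/89 + 151062))) = 1/((8 - 1*8869743) + (-190954 + 15181764/89)) = 1/((8 - 8869743) - 1813142/89) = 1/(-8869735 - 1813142/89) = 1/(-791219557/89) = -89/791219557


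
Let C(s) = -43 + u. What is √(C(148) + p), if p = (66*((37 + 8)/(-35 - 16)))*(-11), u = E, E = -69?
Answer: √152762/17 ≈ 22.991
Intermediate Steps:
u = -69
C(s) = -112 (C(s) = -43 - 69 = -112)
p = 10890/17 (p = (66*(45/(-51)))*(-11) = (66*(45*(-1/51)))*(-11) = (66*(-15/17))*(-11) = -990/17*(-11) = 10890/17 ≈ 640.59)
√(C(148) + p) = √(-112 + 10890/17) = √(8986/17) = √152762/17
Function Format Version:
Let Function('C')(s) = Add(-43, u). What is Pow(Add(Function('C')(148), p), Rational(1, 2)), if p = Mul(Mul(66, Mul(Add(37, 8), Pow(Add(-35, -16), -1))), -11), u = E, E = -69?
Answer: Mul(Rational(1, 17), Pow(152762, Rational(1, 2))) ≈ 22.991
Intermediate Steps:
u = -69
Function('C')(s) = -112 (Function('C')(s) = Add(-43, -69) = -112)
p = Rational(10890, 17) (p = Mul(Mul(66, Mul(45, Pow(-51, -1))), -11) = Mul(Mul(66, Mul(45, Rational(-1, 51))), -11) = Mul(Mul(66, Rational(-15, 17)), -11) = Mul(Rational(-990, 17), -11) = Rational(10890, 17) ≈ 640.59)
Pow(Add(Function('C')(148), p), Rational(1, 2)) = Pow(Add(-112, Rational(10890, 17)), Rational(1, 2)) = Pow(Rational(8986, 17), Rational(1, 2)) = Mul(Rational(1, 17), Pow(152762, Rational(1, 2)))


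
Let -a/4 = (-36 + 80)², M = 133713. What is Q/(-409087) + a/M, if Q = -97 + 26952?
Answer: -6758832343/54700250031 ≈ -0.12356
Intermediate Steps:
a = -7744 (a = -4*(-36 + 80)² = -4*44² = -4*1936 = -7744)
Q = 26855
Q/(-409087) + a/M = 26855/(-409087) - 7744/133713 = 26855*(-1/409087) - 7744*1/133713 = -26855/409087 - 7744/133713 = -6758832343/54700250031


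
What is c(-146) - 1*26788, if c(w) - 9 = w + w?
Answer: -27071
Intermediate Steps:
c(w) = 9 + 2*w (c(w) = 9 + (w + w) = 9 + 2*w)
c(-146) - 1*26788 = (9 + 2*(-146)) - 1*26788 = (9 - 292) - 26788 = -283 - 26788 = -27071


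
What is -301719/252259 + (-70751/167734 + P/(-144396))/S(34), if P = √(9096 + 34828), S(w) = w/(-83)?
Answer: -34191618731/205517425372 + 83*√10981/2454732 ≈ -0.16283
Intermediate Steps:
S(w) = -w/83 (S(w) = w*(-1/83) = -w/83)
P = 2*√10981 (P = √43924 = 2*√10981 ≈ 209.58)
-301719/252259 + (-70751/167734 + P/(-144396))/S(34) = -301719/252259 + (-70751/167734 + (2*√10981)/(-144396))/((-1/83*34)) = -301719*1/252259 + (-70751*1/167734 + (2*√10981)*(-1/144396))/(-34/83) = -301719/252259 + (-70751/167734 - √10981/72198)*(-83/34) = -301719/252259 + (5872333/5702956 + 83*√10981/2454732) = -34191618731/205517425372 + 83*√10981/2454732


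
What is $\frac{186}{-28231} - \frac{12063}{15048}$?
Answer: $- \frac{114449827}{141606696} \approx -0.80822$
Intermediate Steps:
$\frac{186}{-28231} - \frac{12063}{15048} = 186 \left(- \frac{1}{28231}\right) - \frac{4021}{5016} = - \frac{186}{28231} - \frac{4021}{5016} = - \frac{114449827}{141606696}$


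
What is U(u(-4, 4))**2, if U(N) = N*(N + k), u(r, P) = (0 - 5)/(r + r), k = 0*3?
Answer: 625/4096 ≈ 0.15259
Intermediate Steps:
k = 0
u(r, P) = -5/(2*r) (u(r, P) = -5*1/(2*r) = -5/(2*r))
U(N) = N**2 (U(N) = N*(N + 0) = N*N = N**2)
U(u(-4, 4))**2 = ((-5/2/(-4))**2)**2 = ((-5/2*(-1/4))**2)**2 = ((5/8)**2)**2 = (25/64)**2 = 625/4096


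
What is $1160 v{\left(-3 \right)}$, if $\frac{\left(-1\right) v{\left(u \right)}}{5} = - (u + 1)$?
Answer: $-11600$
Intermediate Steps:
$v{\left(u \right)} = 5 + 5 u$ ($v{\left(u \right)} = - 5 \left(- (u + 1)\right) = - 5 \left(- (1 + u)\right) = - 5 \left(-1 - u\right) = 5 + 5 u$)
$1160 v{\left(-3 \right)} = 1160 \left(5 + 5 \left(-3\right)\right) = 1160 \left(5 - 15\right) = 1160 \left(-10\right) = -11600$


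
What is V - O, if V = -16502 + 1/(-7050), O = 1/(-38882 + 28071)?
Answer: -1257742013861/76217550 ≈ -16502.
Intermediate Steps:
O = -1/10811 (O = 1/(-10811) = -1/10811 ≈ -9.2498e-5)
V = -116339101/7050 (V = -16502 - 1/7050 = -116339101/7050 ≈ -16502.)
V - O = -116339101/7050 - 1*(-1/10811) = -116339101/7050 + 1/10811 = -1257742013861/76217550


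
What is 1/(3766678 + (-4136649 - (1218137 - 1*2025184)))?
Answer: 1/437076 ≈ 2.2879e-6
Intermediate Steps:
1/(3766678 + (-4136649 - (1218137 - 1*2025184))) = 1/(3766678 + (-4136649 - (1218137 - 2025184))) = 1/(3766678 + (-4136649 - 1*(-807047))) = 1/(3766678 + (-4136649 + 807047)) = 1/(3766678 - 3329602) = 1/437076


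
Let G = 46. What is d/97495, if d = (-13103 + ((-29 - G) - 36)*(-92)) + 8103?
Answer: 5212/97495 ≈ 0.053459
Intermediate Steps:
d = 5212 (d = (-13103 + ((-29 - 1*46) - 36)*(-92)) + 8103 = (-13103 + ((-29 - 46) - 36)*(-92)) + 8103 = (-13103 + (-75 - 36)*(-92)) + 8103 = (-13103 - 111*(-92)) + 8103 = (-13103 + 10212) + 8103 = -2891 + 8103 = 5212)
d/97495 = 5212/97495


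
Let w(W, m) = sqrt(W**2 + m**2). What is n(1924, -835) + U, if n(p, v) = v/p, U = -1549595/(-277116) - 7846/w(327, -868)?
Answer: 343753615/66646398 - 7846*sqrt(2977)/50609 ≈ -3.3010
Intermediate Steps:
U = 1549595/277116 - 7846*sqrt(2977)/50609 (U = -1549595/(-277116) - 7846/sqrt(327**2 + (-868)**2) = -1549595*(-1/277116) - 7846/sqrt(106929 + 753424) = 1549595/277116 - 7846*sqrt(2977)/50609 ≈ -2.8670)
n(1924, -835) + U = -835/1924 + (1549595/277116 - 7846*sqrt(2977)/50609) = 343753615/66646398 - 7846*sqrt(2977)/50609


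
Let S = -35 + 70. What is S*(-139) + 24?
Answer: -4841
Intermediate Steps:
S = 35
S*(-139) + 24 = 35*(-139) + 24 = -4865 + 24 = -4841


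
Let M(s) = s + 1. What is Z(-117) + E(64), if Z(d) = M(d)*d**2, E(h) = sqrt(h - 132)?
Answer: -1587924 + 2*I*sqrt(17) ≈ -1.5879e+6 + 8.2462*I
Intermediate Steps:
E(h) = sqrt(-132 + h)
M(s) = 1 + s
Z(d) = d**2*(1 + d) (Z(d) = (1 + d)*d**2 = d**2*(1 + d))
Z(-117) + E(64) = (-117)**2*(1 - 117) + sqrt(-132 + 64) = 13689*(-116) + sqrt(-68) = -1587924 + 2*I*sqrt(17)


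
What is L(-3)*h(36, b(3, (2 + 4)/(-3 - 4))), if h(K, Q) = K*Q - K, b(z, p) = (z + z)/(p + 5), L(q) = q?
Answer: -1404/29 ≈ -48.414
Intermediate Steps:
b(z, p) = 2*z/(5 + p) (b(z, p) = (2*z)/(5 + p) = 2*z/(5 + p))
h(K, Q) = -K + K*Q
L(-3)*h(36, b(3, (2 + 4)/(-3 - 4))) = -108*(-1 + 2*3/(5 + (2 + 4)/(-3 - 4))) = -108*(-1 + 2*3/(5 + 6/(-7))) = -108*(-1 + 2*3/(5 + 6*(-⅐))) = -108*(-1 + 2*3/(5 - 6/7)) = -108*(-1 + 2*3/(29/7)) = -108*(-1 + 2*3*(7/29)) = -108*(-1 + 42/29) = -108*13/29 = -3*468/29 = -1404/29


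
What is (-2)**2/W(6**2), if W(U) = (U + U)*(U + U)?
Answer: 1/1296 ≈ 0.00077160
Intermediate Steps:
W(U) = 4*U**2 (W(U) = (2*U)*(2*U) = 4*U**2)
(-2)**2/W(6**2) = (-2)**2/((4*(6**2)**2)) = 4/((4*36**2)) = 4/((4*1296)) = 4/5184 = 4*(1/5184) = 1/1296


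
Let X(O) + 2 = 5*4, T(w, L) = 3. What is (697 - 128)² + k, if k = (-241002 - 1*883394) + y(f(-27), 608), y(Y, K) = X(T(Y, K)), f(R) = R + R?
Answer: -800617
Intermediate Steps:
X(O) = 18 (X(O) = -2 + 5*4 = -2 + 20 = 18)
f(R) = 2*R
y(Y, K) = 18
k = -1124378 (k = (-241002 - 1*883394) + 18 = (-241002 - 883394) + 18 = -1124396 + 18 = -1124378)
(697 - 128)² + k = (697 - 128)² - 1124378 = 569² - 1124378 = 323761 - 1124378 = -800617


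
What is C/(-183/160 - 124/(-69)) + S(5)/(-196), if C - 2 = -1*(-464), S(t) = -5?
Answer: 1008385505/1413748 ≈ 713.27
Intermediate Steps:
C = 466 (C = 2 - 1*(-464) = 2 + 464 = 466)
C/(-183/160 - 124/(-69)) + S(5)/(-196) = 466/(-183/160 - 124/(-69)) - 5/(-196) = 466/(-183*1/160 - 124*(-1/69)) - 5*(-1/196) = 466/(-183/160 + 124/69) + 5/196 = 466/(7213/11040) + 5/196 = 466*(11040/7213) + 5/196 = 5144640/7213 + 5/196 = 1008385505/1413748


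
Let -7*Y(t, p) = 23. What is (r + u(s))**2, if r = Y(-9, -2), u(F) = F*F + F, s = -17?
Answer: 3538161/49 ≈ 72207.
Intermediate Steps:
Y(t, p) = -23/7 (Y(t, p) = -1/7*23 = -23/7)
u(F) = F + F**2 (u(F) = F**2 + F = F + F**2)
r = -23/7 ≈ -3.2857
(r + u(s))**2 = (-23/7 - 17*(1 - 17))**2 = (-23/7 - 17*(-16))**2 = (-23/7 + 272)**2 = (1881/7)**2 = 3538161/49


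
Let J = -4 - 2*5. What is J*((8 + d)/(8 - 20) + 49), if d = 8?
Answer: -2002/3 ≈ -667.33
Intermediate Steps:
J = -14 (J = -4 - 10 = -14)
J*((8 + d)/(8 - 20) + 49) = -14*((8 + 8)/(8 - 20) + 49) = -14*(16/(-12) + 49) = -14*(16*(-1/12) + 49) = -14*(-4/3 + 49) = -14*143/3 = -2002/3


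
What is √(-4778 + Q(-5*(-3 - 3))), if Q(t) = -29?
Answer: I*√4807 ≈ 69.333*I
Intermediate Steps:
√(-4778 + Q(-5*(-3 - 3))) = √(-4778 - 29) = √(-4807) = I*√4807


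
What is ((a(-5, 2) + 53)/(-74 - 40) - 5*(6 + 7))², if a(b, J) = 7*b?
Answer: 1532644/361 ≈ 4245.5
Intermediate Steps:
((a(-5, 2) + 53)/(-74 - 40) - 5*(6 + 7))² = ((7*(-5) + 53)/(-74 - 40) - 5*(6 + 7))² = ((-35 + 53)/(-114) - 5*13)² = (18*(-1/114) - 65)² = (-3/19 - 65)² = (-1238/19)² = 1532644/361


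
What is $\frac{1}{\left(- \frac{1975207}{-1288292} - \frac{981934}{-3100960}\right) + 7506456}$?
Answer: $\frac{499367745040}{3748482929718930171} \approx 1.3322 \cdot 10^{-7}$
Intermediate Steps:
$\frac{1}{\left(- \frac{1975207}{-1288292} - \frac{981934}{-3100960}\right) + 7506456} = \frac{1}{\left(\left(-1975207\right) \left(- \frac{1}{1288292}\right) - - \frac{490967}{1550480}\right) + 7506456} = \frac{1}{\left(\frac{1975207}{1288292} + \frac{490967}{1550480}\right) + 7506456} = \frac{1}{\frac{923756951931}{499367745040} + 7506456} = \frac{1}{\frac{3748482929718930171}{499367745040}} = \frac{499367745040}{3748482929718930171}$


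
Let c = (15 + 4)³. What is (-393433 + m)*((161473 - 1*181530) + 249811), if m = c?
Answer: -88816922796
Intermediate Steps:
c = 6859 (c = 19³ = 6859)
m = 6859
(-393433 + m)*((161473 - 1*181530) + 249811) = (-393433 + 6859)*((161473 - 1*181530) + 249811) = -386574*((161473 - 181530) + 249811) = -386574*(-20057 + 249811) = -386574*229754 = -88816922796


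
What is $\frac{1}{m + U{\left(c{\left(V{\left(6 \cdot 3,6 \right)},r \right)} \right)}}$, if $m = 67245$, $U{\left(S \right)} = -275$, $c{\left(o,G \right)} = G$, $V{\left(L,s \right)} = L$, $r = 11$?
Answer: $\frac{1}{66970} \approx 1.4932 \cdot 10^{-5}$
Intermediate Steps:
$\frac{1}{m + U{\left(c{\left(V{\left(6 \cdot 3,6 \right)},r \right)} \right)}} = \frac{1}{67245 - 275} = \frac{1}{66970}$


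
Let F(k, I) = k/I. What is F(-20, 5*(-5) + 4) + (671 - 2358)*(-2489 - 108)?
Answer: 92003939/21 ≈ 4.3811e+6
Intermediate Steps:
F(-20, 5*(-5) + 4) + (671 - 2358)*(-2489 - 108) = -20/(5*(-5) + 4) + (671 - 2358)*(-2489 - 108) = -20/(-25 + 4) - 1687*(-2597) = -20/(-21) + 4381139 = -20*(-1/21) + 4381139 = 20/21 + 4381139 = 92003939/21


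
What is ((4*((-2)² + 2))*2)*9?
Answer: 432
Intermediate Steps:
((4*((-2)² + 2))*2)*9 = ((4*(4 + 2))*2)*9 = ((4*6)*2)*9 = (24*2)*9 = 48*9 = 432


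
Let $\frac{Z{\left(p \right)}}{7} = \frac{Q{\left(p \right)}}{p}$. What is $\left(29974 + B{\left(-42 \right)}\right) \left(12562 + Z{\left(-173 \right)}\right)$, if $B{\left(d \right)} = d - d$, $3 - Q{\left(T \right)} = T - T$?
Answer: $\frac{65139646670}{173} \approx 3.7653 \cdot 10^{8}$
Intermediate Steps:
$Q{\left(T \right)} = 3$ ($Q{\left(T \right)} = 3 - \left(T - T\right) = 3 - 0 = 3 + 0 = 3$)
$Z{\left(p \right)} = \frac{21}{p}$ ($Z{\left(p \right)} = 7 \frac{3}{p} = \frac{21}{p}$)
$B{\left(d \right)} = 0$
$\left(29974 + B{\left(-42 \right)}\right) \left(12562 + Z{\left(-173 \right)}\right) = \left(29974 + 0\right) \left(12562 + \frac{21}{-173}\right) = 29974 \left(12562 + 21 \left(- \frac{1}{173}\right)\right) = 29974 \left(12562 - \frac{21}{173}\right) = 29974 \cdot \frac{2173205}{173} = \frac{65139646670}{173}$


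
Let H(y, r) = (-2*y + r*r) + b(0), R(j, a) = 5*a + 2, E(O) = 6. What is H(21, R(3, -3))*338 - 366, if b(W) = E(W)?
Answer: 44588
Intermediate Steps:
R(j, a) = 2 + 5*a
b(W) = 6
H(y, r) = 6 + r**2 - 2*y (H(y, r) = (-2*y + r*r) + 6 = (-2*y + r**2) + 6 = (r**2 - 2*y) + 6 = 6 + r**2 - 2*y)
H(21, R(3, -3))*338 - 366 = (6 + (2 + 5*(-3))**2 - 2*21)*338 - 366 = (6 + (2 - 15)**2 - 42)*338 - 366 = (6 + (-13)**2 - 42)*338 - 366 = (6 + 169 - 42)*338 - 366 = 133*338 - 366 = 44954 - 366 = 44588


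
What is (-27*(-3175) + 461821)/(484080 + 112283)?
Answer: 547546/596363 ≈ 0.91814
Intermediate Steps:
(-27*(-3175) + 461821)/(484080 + 112283) = (85725 + 461821)/596363 = 547546*(1/596363) = 547546/596363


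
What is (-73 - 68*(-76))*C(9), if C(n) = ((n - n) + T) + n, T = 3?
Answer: 61140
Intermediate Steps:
C(n) = 3 + n (C(n) = ((n - n) + 3) + n = (0 + 3) + n = 3 + n)
(-73 - 68*(-76))*C(9) = (-73 - 68*(-76))*(3 + 9) = (-73 + 5168)*12 = 5095*12 = 61140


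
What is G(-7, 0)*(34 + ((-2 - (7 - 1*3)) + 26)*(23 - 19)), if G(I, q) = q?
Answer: 0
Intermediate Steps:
G(-7, 0)*(34 + ((-2 - (7 - 1*3)) + 26)*(23 - 19)) = 0*(34 + ((-2 - (7 - 1*3)) + 26)*(23 - 19)) = 0*(34 + ((-2 - (7 - 3)) + 26)*4) = 0*(34 + ((-2 - 1*4) + 26)*4) = 0*(34 + ((-2 - 4) + 26)*4) = 0*(34 + (-6 + 26)*4) = 0*(34 + 20*4) = 0*(34 + 80) = 0*114 = 0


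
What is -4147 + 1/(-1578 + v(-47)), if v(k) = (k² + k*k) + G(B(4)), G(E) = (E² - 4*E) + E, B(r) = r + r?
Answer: -11943359/2880 ≈ -4147.0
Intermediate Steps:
B(r) = 2*r
G(E) = E² - 3*E
v(k) = 40 + 2*k² (v(k) = (k² + k*k) + (2*4)*(-3 + 2*4) = (k² + k²) + 8*(-3 + 8) = 2*k² + 8*5 = 2*k² + 40 = 40 + 2*k²)
-4147 + 1/(-1578 + v(-47)) = -4147 + 1/(-1578 + (40 + 2*(-47)²)) = -4147 + 1/(-1578 + (40 + 2*2209)) = -4147 + 1/(-1578 + (40 + 4418)) = -4147 + 1/(-1578 + 4458) = -4147 + 1/2880 = -11943359/2880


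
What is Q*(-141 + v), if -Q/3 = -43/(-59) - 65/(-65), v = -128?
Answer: 82314/59 ≈ 1395.2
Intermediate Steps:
Q = -306/59 (Q = -3*(-43/(-59) - 65/(-65)) = -3*(-43*(-1/59) - 65*(-1/65)) = -3*(43/59 + 1) = -3*102/59 = -306/59 ≈ -5.1864)
Q*(-141 + v) = -306*(-141 - 128)/59 = -306/59*(-269) = 82314/59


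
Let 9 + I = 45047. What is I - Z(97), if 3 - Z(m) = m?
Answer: 45132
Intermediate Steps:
I = 45038 (I = -9 + 45047 = 45038)
Z(m) = 3 - m
I - Z(97) = 45038 - (3 - 1*97) = 45038 - (3 - 97) = 45038 - 1*(-94) = 45038 + 94 = 45132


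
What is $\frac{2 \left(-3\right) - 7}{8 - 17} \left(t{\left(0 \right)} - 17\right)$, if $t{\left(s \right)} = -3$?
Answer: $- \frac{260}{9} \approx -28.889$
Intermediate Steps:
$\frac{2 \left(-3\right) - 7}{8 - 17} \left(t{\left(0 \right)} - 17\right) = \frac{2 \left(-3\right) - 7}{8 - 17} \left(-3 - 17\right) = \frac{-6 - 7}{-9} \left(-20\right) = \left(-13\right) \left(- \frac{1}{9}\right) \left(-20\right) = \frac{13}{9} \left(-20\right) = - \frac{260}{9}$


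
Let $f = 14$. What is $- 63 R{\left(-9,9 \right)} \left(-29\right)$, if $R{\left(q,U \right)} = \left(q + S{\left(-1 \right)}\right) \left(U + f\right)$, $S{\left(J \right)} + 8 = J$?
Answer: $-756378$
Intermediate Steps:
$S{\left(J \right)} = -8 + J$
$R{\left(q,U \right)} = \left(-9 + q\right) \left(14 + U\right)$ ($R{\left(q,U \right)} = \left(q - 9\right) \left(U + 14\right) = \left(q - 9\right) \left(14 + U\right) = \left(-9 + q\right) \left(14 + U\right)$)
$- 63 R{\left(-9,9 \right)} \left(-29\right) = - 63 \left(-126 - 81 + 14 \left(-9\right) + 9 \left(-9\right)\right) \left(-29\right) = - 63 \left(-126 - 81 - 126 - 81\right) \left(-29\right) = \left(-63\right) \left(-414\right) \left(-29\right) = 26082 \left(-29\right) = -756378$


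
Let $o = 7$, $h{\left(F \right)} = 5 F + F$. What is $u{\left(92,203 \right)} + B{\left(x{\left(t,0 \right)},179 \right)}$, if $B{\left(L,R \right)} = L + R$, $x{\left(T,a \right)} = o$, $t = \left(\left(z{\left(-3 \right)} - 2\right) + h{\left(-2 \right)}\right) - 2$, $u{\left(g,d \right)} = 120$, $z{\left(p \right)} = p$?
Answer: $306$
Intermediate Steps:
$h{\left(F \right)} = 6 F$
$t = -19$ ($t = \left(\left(-3 - 2\right) + 6 \left(-2\right)\right) - 2 = \left(-5 - 12\right) - 2 = -17 - 2 = -19$)
$x{\left(T,a \right)} = 7$
$u{\left(92,203 \right)} + B{\left(x{\left(t,0 \right)},179 \right)} = 120 + \left(7 + 179\right) = 120 + 186 = 306$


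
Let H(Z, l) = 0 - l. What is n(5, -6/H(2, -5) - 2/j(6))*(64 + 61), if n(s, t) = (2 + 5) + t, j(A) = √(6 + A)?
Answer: 725 - 125*√3/3 ≈ 652.83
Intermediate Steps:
H(Z, l) = -l
n(s, t) = 7 + t
n(5, -6/H(2, -5) - 2/j(6))*(64 + 61) = (7 + (-6/((-1*(-5))) - 2/√(6 + 6)))*(64 + 61) = (7 + (-6/5 - 2*√3/6))*125 = (7 + (-6*⅕ - 2*√3/6))*125 = (7 + (-6/5 - √3/3))*125 = (29/5 - √3/3)*125 = 725 - 125*√3/3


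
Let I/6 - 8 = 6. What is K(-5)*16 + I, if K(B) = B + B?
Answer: -76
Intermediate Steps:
K(B) = 2*B
I = 84 (I = 48 + 6*6 = 48 + 36 = 84)
K(-5)*16 + I = (2*(-5))*16 + 84 = -10*16 + 84 = -160 + 84 = -76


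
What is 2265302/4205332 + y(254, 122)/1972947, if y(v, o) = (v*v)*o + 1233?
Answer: 18787236137707/4148448576702 ≈ 4.5287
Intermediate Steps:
y(v, o) = 1233 + o*v² (y(v, o) = v²*o + 1233 = o*v² + 1233 = 1233 + o*v²)
2265302/4205332 + y(254, 122)/1972947 = 2265302/4205332 + (1233 + 122*254²)/1972947 = 2265302*(1/4205332) + (1233 + 122*64516)*(1/1972947) = 1132651/2102666 + (1233 + 7870952)*(1/1972947) = 1132651/2102666 + 7872185*(1/1972947) = 1132651/2102666 + 7872185/1972947 = 18787236137707/4148448576702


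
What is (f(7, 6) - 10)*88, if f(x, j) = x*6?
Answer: 2816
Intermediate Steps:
f(x, j) = 6*x
(f(7, 6) - 10)*88 = (6*7 - 10)*88 = (42 - 10)*88 = 32*88 = 2816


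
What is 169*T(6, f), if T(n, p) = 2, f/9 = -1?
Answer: 338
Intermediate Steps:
f = -9 (f = 9*(-1) = -9)
169*T(6, f) = 169*2 = 338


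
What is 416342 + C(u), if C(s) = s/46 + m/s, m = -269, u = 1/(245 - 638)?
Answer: 9437782601/18078 ≈ 5.2206e+5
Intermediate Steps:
u = -1/393 (u = 1/(-393) = -1/393 ≈ -0.0025445)
C(s) = -269/s + s/46 (C(s) = s/46 - 269/s = -269/s + s/46)
416342 + C(u) = 416342 + (-269/(-1/393) + (1/46)*(-1/393)) = 416342 + (-269*(-393) - 1/18078) = 416342 + (105717 - 1/18078) = 416342 + 1911151925/18078 = 9437782601/18078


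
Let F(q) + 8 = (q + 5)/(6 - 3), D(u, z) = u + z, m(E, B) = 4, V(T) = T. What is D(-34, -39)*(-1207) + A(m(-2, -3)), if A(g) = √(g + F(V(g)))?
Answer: 88111 + I ≈ 88111.0 + 1.0*I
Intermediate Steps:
F(q) = -19/3 + q/3 (F(q) = -8 + (q + 5)/(6 - 3) = -8 + (5 + q)/3 = -8 + (5 + q)*(⅓) = -8 + (5/3 + q/3) = -19/3 + q/3)
A(g) = √(-19/3 + 4*g/3) (A(g) = √(g + (-19/3 + g/3)) = √(-19/3 + 4*g/3))
D(-34, -39)*(-1207) + A(m(-2, -3)) = (-34 - 39)*(-1207) + √(-57 + 12*4)/3 = -73*(-1207) + √(-57 + 48)/3 = 88111 + √(-9)/3 = 88111 + (3*I)/3 = 88111 + I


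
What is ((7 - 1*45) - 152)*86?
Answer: -16340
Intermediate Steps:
((7 - 1*45) - 152)*86 = ((7 - 45) - 152)*86 = (-38 - 152)*86 = -190*86 = -16340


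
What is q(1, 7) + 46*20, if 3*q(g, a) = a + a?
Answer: 2774/3 ≈ 924.67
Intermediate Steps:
q(g, a) = 2*a/3 (q(g, a) = (a + a)/3 = (2*a)/3 = 2*a/3)
q(1, 7) + 46*20 = (⅔)*7 + 46*20 = 14/3 + 920 = 2774/3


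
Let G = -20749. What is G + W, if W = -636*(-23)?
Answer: -6121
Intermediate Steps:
W = 14628
G + W = -20749 + 14628 = -6121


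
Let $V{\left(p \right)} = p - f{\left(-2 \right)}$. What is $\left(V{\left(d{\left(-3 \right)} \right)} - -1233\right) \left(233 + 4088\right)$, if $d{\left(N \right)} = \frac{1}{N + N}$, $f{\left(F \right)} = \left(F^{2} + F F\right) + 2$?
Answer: $\frac{31703177}{6} \approx 5.2839 \cdot 10^{6}$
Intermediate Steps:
$f{\left(F \right)} = 2 + 2 F^{2}$ ($f{\left(F \right)} = \left(F^{2} + F^{2}\right) + 2 = 2 F^{2} + 2 = 2 + 2 F^{2}$)
$d{\left(N \right)} = \frac{1}{2 N}$
$V{\left(p \right)} = -10 + p$ ($V{\left(p \right)} = p - \left(2 + 2 \left(-2\right)^{2}\right) = p - \left(2 + 2 \cdot 4\right) = p - \left(2 + 8\right) = p - 10 = -10 + p$)
$\left(V{\left(d{\left(-3 \right)} \right)} - -1233\right) \left(233 + 4088\right) = \left(\left(-10 + \frac{1}{2 \left(-3\right)}\right) - -1233\right) \left(233 + 4088\right) = \left(\left(-10 + \frac{1}{2} \left(- \frac{1}{3}\right)\right) + 1233\right) 4321 = \left(\left(-10 - \frac{1}{6}\right) + 1233\right) 4321 = \left(- \frac{61}{6} + 1233\right) 4321 = \frac{7337}{6} \cdot 4321 = \frac{31703177}{6}$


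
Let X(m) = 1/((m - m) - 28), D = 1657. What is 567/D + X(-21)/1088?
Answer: 17271431/50478848 ≈ 0.34215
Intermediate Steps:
X(m) = -1/28 (X(m) = 1/(0 - 28) = 1/(-28) = -1/28)
567/D + X(-21)/1088 = 567/1657 - 1/28/1088 = 567*(1/1657) - 1/28*1/1088 = 567/1657 - 1/30464 = 17271431/50478848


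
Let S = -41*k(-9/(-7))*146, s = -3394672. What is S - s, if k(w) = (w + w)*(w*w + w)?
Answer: 1148856784/343 ≈ 3.3494e+6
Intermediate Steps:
k(w) = 2*w*(w + w²) (k(w) = (2*w)*(w² + w) = (2*w)*(w + w²) = 2*w*(w + w²))
S = -15515712/343 (S = -82*(-9/(-7))²*(1 - 9/(-7))*146 = -82*(-9*(-⅐))²*(1 - 9*(-⅐))*146 = -82*(9/7)²*(1 + 9/7)*146 = -82*81*16/(49*7)*146 = -41*2592/343*146 = -106272/343*146 = -15515712/343 ≈ -45235.)
S - s = -15515712/343 - 1*(-3394672) = -15515712/343 + 3394672 = 1148856784/343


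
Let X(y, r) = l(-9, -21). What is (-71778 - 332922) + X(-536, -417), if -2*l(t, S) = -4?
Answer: -404698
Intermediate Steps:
l(t, S) = 2 (l(t, S) = -½*(-4) = 2)
X(y, r) = 2
(-71778 - 332922) + X(-536, -417) = (-71778 - 332922) + 2 = -404700 + 2 = -404698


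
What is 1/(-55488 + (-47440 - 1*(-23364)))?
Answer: -1/79564 ≈ -1.2569e-5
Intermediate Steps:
1/(-55488 + (-47440 - 1*(-23364))) = 1/(-55488 + (-47440 + 23364)) = 1/(-55488 - 24076) = 1/(-79564) = -1/79564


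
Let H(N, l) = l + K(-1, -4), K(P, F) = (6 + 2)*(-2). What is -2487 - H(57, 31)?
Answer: -2502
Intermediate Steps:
K(P, F) = -16 (K(P, F) = 8*(-2) = -16)
H(N, l) = -16 + l (H(N, l) = l - 16 = -16 + l)
-2487 - H(57, 31) = -2487 - (-16 + 31) = -2487 - 1*15 = -2487 - 15 = -2502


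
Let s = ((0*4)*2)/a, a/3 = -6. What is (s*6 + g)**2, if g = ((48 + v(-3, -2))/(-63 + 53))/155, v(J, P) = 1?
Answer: 2401/2402500 ≈ 0.00099938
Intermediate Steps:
a = -18 (a = 3*(-6) = -18)
s = 0 (s = ((0*4)*2)/(-18) = (0*2)*(-1/18) = 0*(-1/18) = 0)
g = -49/1550 (g = ((48 + 1)/(-63 + 53))/155 = (49/(-10))*(1/155) = (49*(-1/10))*(1/155) = -49/10*1/155 = -49/1550 ≈ -0.031613)
(s*6 + g)**2 = (0*6 - 49/1550)**2 = (0 - 49/1550)**2 = (-49/1550)**2 = 2401/2402500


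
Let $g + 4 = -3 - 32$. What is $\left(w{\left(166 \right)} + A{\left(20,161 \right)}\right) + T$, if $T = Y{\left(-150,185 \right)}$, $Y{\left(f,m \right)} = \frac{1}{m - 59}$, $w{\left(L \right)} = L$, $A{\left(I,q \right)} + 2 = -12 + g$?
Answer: $\frac{14239}{126} \approx 113.01$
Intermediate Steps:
$g = -39$ ($g = -4 - 35 = -39$)
$A{\left(I,q \right)} = -53$ ($A{\left(I,q \right)} = -2 - 51 = -53$)
$Y{\left(f,m \right)} = \frac{1}{-59 + m}$
$T = \frac{1}{126}$ ($T = \frac{1}{-59 + 185} = \frac{1}{126} \approx 0.0079365$)
$\left(w{\left(166 \right)} + A{\left(20,161 \right)}\right) + T = \left(166 - 53\right) + \frac{1}{126} = 113 + \frac{1}{126} = \frac{14239}{126}$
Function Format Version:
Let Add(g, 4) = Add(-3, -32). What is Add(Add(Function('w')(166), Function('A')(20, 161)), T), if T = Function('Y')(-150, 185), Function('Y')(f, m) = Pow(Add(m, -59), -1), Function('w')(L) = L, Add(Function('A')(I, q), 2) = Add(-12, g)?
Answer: Rational(14239, 126) ≈ 113.01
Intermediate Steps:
g = -39 (g = Add(-4, Add(-3, -32)) = Add(-4, -35) = -39)
Function('A')(I, q) = -53 (Function('A')(I, q) = Add(-2, Add(-12, -39)) = Add(-2, -51) = -53)
Function('Y')(f, m) = Pow(Add(-59, m), -1)
T = Rational(1, 126) (T = Pow(Add(-59, 185), -1) = Pow(126, -1) = Rational(1, 126) ≈ 0.0079365)
Add(Add(Function('w')(166), Function('A')(20, 161)), T) = Add(Add(166, -53), Rational(1, 126)) = Add(113, Rational(1, 126)) = Rational(14239, 126)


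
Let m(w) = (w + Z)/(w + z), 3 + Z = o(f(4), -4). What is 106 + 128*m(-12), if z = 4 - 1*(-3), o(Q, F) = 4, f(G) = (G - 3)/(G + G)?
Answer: 1938/5 ≈ 387.60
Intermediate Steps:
f(G) = (-3 + G)/(2*G) (f(G) = (-3 + G)/((2*G)) = (-3 + G)*(1/(2*G)) = (-3 + G)/(2*G))
z = 7 (z = 4 + 3 = 7)
Z = 1 (Z = -3 + 4 = 1)
m(w) = (1 + w)/(7 + w) (m(w) = (w + 1)/(w + 7) = (1 + w)/(7 + w))
106 + 128*m(-12) = 106 + 128*((1 - 12)/(7 - 12)) = 106 + 128*(-11/(-5)) = 106 + 128*(-⅕*(-11)) = 106 + 128*(11/5) = 106 + 1408/5 = 1938/5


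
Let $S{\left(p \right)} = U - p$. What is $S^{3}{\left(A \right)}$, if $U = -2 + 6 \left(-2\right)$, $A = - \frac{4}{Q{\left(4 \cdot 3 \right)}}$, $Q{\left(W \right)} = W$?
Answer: $- \frac{68921}{27} \approx -2552.6$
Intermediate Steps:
$A = - \frac{1}{3}$ ($A = - \frac{4}{4 \cdot 3} = - \frac{4}{12} = \left(-4\right) \frac{1}{12} = - \frac{1}{3} \approx -0.33333$)
$U = -14$ ($U = -2 - 12 = -14$)
$S{\left(p \right)} = -14 - p$
$S^{3}{\left(A \right)} = \left(-14 - - \frac{1}{3}\right)^{3} = \left(-14 + \frac{1}{3}\right)^{3} = \left(- \frac{41}{3}\right)^{3} = - \frac{68921}{27}$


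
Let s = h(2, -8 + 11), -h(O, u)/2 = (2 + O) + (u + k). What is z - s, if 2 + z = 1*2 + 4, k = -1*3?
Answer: 12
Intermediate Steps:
k = -3
z = 4 (z = -2 + (1*2 + 4) = -2 + (2 + 4) = -2 + 6 = 4)
h(O, u) = 2 - 2*O - 2*u (h(O, u) = -2*((2 + O) + (u - 3)) = -2*((2 + O) + (-3 + u)) = -2*(-1 + O + u) = 2 - 2*O - 2*u)
s = -8 (s = 2 - 2*2 - 2*(-8 + 11) = 2 - 4 - 2*3 = 2 - 4 - 6 = -8)
z - s = 4 - 1*(-8) = 4 + 8 = 12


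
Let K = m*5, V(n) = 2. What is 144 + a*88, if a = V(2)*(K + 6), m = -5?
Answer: -3200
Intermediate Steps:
K = -25 (K = -5*5 = -25)
a = -38 (a = 2*(-25 + 6) = 2*(-19) = -38)
144 + a*88 = 144 - 38*88 = 144 - 3344 = -3200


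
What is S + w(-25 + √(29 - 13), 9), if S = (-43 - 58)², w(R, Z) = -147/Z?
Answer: 30554/3 ≈ 10185.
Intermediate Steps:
S = 10201 (S = (-101)² = 10201)
S + w(-25 + √(29 - 13), 9) = 10201 - 147/9 = 10201 - 147*⅑ = 10201 - 49/3 = 30554/3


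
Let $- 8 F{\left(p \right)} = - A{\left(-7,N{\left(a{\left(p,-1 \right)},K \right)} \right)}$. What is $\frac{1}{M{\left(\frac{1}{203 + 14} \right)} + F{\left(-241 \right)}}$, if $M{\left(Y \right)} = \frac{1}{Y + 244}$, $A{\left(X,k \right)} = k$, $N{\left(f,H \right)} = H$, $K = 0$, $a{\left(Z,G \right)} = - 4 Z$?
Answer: $\frac{52949}{217} \approx 244.0$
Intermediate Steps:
$M{\left(Y \right)} = \frac{1}{244 + Y}$
$F{\left(p \right)} = 0$ ($F{\left(p \right)} = - \frac{\left(-1\right) 0}{8} = \left(- \frac{1}{8}\right) 0 = 0$)
$\frac{1}{M{\left(\frac{1}{203 + 14} \right)} + F{\left(-241 \right)}} = \frac{1}{\frac{1}{244 + \frac{1}{203 + 14}} + 0} = \frac{1}{\frac{1}{244 + \frac{1}{217}} + 0} = \frac{1}{\frac{1}{\frac{52949}{217}} + 0} = \frac{1}{\frac{217}{52949} + 0} = \frac{1}{\frac{217}{52949}} = \frac{52949}{217}$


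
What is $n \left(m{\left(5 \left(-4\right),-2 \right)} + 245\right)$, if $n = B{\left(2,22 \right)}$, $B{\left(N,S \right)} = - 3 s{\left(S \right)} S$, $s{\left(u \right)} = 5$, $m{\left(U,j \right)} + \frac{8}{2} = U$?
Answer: $-72930$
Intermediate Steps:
$m{\left(U,j \right)} = -4 + U$
$B{\left(N,S \right)} = - 15 S$ ($B{\left(N,S \right)} = \left(-3\right) 5 S = - 15 S$)
$n = -330$ ($n = \left(-15\right) 22 = -330$)
$n \left(m{\left(5 \left(-4\right),-2 \right)} + 245\right) = - 330 \left(\left(-4 + 5 \left(-4\right)\right) + 245\right) = - 330 \left(\left(-4 - 20\right) + 245\right) = - 330 \left(-24 + 245\right) = \left(-330\right) 221 = -72930$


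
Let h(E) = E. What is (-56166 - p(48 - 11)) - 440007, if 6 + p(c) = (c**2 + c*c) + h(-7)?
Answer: -498898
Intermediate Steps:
p(c) = -13 + 2*c**2 (p(c) = -6 + ((c**2 + c*c) - 7) = -6 + ((c**2 + c**2) - 7) = -6 + (2*c**2 - 7) = -6 + (-7 + 2*c**2) = -13 + 2*c**2)
(-56166 - p(48 - 11)) - 440007 = (-56166 - (-13 + 2*(48 - 11)**2)) - 440007 = (-56166 - (-13 + 2*37**2)) - 440007 = (-56166 - (-13 + 2*1369)) - 440007 = (-56166 - (-13 + 2738)) - 440007 = (-56166 - 1*2725) - 440007 = (-56166 - 2725) - 440007 = -58891 - 440007 = -498898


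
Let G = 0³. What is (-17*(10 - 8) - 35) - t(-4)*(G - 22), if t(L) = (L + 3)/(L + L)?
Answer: -265/4 ≈ -66.250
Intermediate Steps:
t(L) = (3 + L)/(2*L) (t(L) = (3 + L)/((2*L)) = (3 + L)*(1/(2*L)) = (3 + L)/(2*L))
G = 0
(-17*(10 - 8) - 35) - t(-4)*(G - 22) = (-17*(10 - 8) - 35) - (½)*(3 - 4)/(-4)*(0 - 22) = (-17*2 - 35) - (½)*(-¼)*(-1)*(-22) = (-34 - 35) - (-22)/8 = -69 - 1*(-11/4) = -69 + 11/4 = -265/4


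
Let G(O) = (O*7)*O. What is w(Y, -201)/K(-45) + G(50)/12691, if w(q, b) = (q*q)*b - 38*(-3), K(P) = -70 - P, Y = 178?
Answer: 2309183462/9065 ≈ 2.5474e+5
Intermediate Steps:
w(q, b) = 114 + b*q² (w(q, b) = q²*b + 114 = b*q² + 114 = 114 + b*q²)
G(O) = 7*O² (G(O) = (7*O)*O = 7*O²)
w(Y, -201)/K(-45) + G(50)/12691 = (114 - 201*178²)/(-70 - 1*(-45)) + (7*50²)/12691 = (114 - 201*31684)/(-70 + 45) + (7*2500)*(1/12691) = (114 - 6368484)/(-25) + 17500*(1/12691) = -6368370*(-1/25) + 2500/1813 = 1273674/5 + 2500/1813 = 2309183462/9065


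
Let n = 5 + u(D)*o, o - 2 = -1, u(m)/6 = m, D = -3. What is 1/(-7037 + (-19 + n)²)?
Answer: -1/6013 ≈ -0.00016631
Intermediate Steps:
u(m) = 6*m
o = 1 (o = 2 - 1 = 1)
n = -13 (n = 5 + (6*(-3))*1 = 5 - 18*1 = 5 - 18 = -13)
1/(-7037 + (-19 + n)²) = 1/(-7037 + (-19 - 13)²) = 1/(-7037 + (-32)²) = 1/(-7037 + 1024) = 1/(-6013) = -1/6013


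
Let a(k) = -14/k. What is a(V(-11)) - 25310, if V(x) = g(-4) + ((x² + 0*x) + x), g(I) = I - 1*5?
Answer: -2556324/101 ≈ -25310.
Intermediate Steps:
g(I) = -5 + I (g(I) = I - 5 = -5 + I)
V(x) = -9 + x + x² (V(x) = (-5 - 4) + ((x² + 0*x) + x) = -9 + ((x² + 0) + x) = -9 + (x² + x) = -9 + (x + x²) = -9 + x + x²)
a(V(-11)) - 25310 = -14/(-9 - 11 + (-11)²) - 25310 = -14/(-9 - 11 + 121) - 25310 = -14/101 - 25310 = -2556324/101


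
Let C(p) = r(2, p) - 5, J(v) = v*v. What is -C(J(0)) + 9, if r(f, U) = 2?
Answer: 12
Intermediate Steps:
J(v) = v²
C(p) = -3 (C(p) = 2 - 5 = -3)
-C(J(0)) + 9 = -1*(-3) + 9 = 3 + 9 = 12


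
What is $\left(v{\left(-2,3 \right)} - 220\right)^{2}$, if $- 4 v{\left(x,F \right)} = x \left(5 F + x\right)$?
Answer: $\frac{182329}{4} \approx 45582.0$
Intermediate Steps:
$v{\left(x,F \right)} = - \frac{x \left(x + 5 F\right)}{4}$ ($v{\left(x,F \right)} = - \frac{x \left(5 F + x\right)}{4} = - \frac{x \left(x + 5 F\right)}{4}$)
$\left(v{\left(-2,3 \right)} - 220\right)^{2} = \left(\left(- \frac{1}{4}\right) \left(-2\right) \left(-2 + 5 \cdot 3\right) - 220\right)^{2} = \left(\left(- \frac{1}{4}\right) \left(-2\right) \left(-2 + 15\right) - 220\right)^{2} = \left(\left(- \frac{1}{4}\right) \left(-2\right) 13 - 220\right)^{2} = \left(\frac{13}{2} - 220\right)^{2} = \left(- \frac{427}{2}\right)^{2} = \frac{182329}{4}$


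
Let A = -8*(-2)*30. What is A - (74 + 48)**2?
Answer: -14404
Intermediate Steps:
A = 480 (A = 16*30 = 480)
A - (74 + 48)**2 = 480 - (74 + 48)**2 = 480 - 1*122**2 = 480 - 1*14884 = 480 - 14884 = -14404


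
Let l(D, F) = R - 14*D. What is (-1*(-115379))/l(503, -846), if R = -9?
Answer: -10489/641 ≈ -16.363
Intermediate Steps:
l(D, F) = -9 - 14*D
(-1*(-115379))/l(503, -846) = (-1*(-115379))/(-9 - 14*503) = 115379/(-9 - 7042) = 115379/(-7051) = 115379*(-1/7051) = -10489/641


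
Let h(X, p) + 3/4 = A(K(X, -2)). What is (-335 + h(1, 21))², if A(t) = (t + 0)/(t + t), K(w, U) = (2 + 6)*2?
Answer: 1798281/16 ≈ 1.1239e+5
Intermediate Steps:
K(w, U) = 16 (K(w, U) = 8*2 = 16)
A(t) = ½ (A(t) = t/((2*t)) = t*(1/(2*t)) = ½)
h(X, p) = -¼ (h(X, p) = -¾ + ½ = -¼)
(-335 + h(1, 21))² = (-335 - ¼)² = (-1341/4)² = 1798281/16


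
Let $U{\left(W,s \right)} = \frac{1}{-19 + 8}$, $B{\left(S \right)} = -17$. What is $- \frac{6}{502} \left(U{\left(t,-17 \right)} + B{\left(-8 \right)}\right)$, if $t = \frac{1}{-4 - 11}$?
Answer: $\frac{564}{2761} \approx 0.20427$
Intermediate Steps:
$t = - \frac{1}{15}$ ($t = \frac{1}{-15} = - \frac{1}{15} \approx -0.066667$)
$U{\left(W,s \right)} = - \frac{1}{11}$ ($U{\left(W,s \right)} = \frac{1}{-11} = - \frac{1}{11}$)
$- \frac{6}{502} \left(U{\left(t,-17 \right)} + B{\left(-8 \right)}\right) = - \frac{6}{502} \left(- \frac{1}{11} - 17\right) = \left(-6\right) \frac{1}{502} \left(- \frac{188}{11}\right) = \left(- \frac{3}{251}\right) \left(- \frac{188}{11}\right) = \frac{564}{2761}$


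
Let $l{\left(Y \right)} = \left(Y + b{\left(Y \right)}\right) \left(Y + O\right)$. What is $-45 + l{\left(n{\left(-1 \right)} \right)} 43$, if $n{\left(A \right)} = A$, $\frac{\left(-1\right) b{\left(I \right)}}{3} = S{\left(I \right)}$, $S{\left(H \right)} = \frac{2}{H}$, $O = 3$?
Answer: $385$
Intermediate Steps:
$b{\left(I \right)} = - \frac{6}{I}$ ($b{\left(I \right)} = - 3 \frac{2}{I} = - \frac{6}{I}$)
$l{\left(Y \right)} = \left(3 + Y\right) \left(Y - \frac{6}{Y}\right)$ ($l{\left(Y \right)} = \left(Y - \frac{6}{Y}\right) \left(Y + 3\right) = \left(Y - \frac{6}{Y}\right) \left(3 + Y\right) = \left(3 + Y\right) \left(Y - \frac{6}{Y}\right)$)
$-45 + l{\left(n{\left(-1 \right)} \right)} 43 = -45 + \left(-6 + \left(-1\right)^{2} - \frac{18}{-1} + 3 \left(-1\right)\right) 43 = -45 + \left(-6 + 1 - -18 - 3\right) 43 = -45 + \left(-6 + 1 + 18 - 3\right) 43 = -45 + 10 \cdot 43 = -45 + 430 = 385$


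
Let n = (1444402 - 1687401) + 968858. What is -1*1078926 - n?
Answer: -1804785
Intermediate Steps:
n = 725859 (n = -242999 + 968858 = 725859)
-1*1078926 - n = -1*1078926 - 1*725859 = -1078926 - 725859 = -1804785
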